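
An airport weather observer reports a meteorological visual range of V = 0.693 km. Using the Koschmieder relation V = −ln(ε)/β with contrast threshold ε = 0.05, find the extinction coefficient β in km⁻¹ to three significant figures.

β = −ln(0.05) / V = 2.996 / 0.693 = 4.3228 km⁻¹.

4.32 km⁻¹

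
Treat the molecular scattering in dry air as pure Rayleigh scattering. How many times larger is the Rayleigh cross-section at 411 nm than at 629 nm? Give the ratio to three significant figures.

Rayleigh scattering ∝ λ⁻⁴, so the ratio of coefficients is the inverse fourth power of the wavelength ratio.
σ(411)/σ(629) = (629/411)⁴ = (1.5304)⁴ = 5.486.

5.49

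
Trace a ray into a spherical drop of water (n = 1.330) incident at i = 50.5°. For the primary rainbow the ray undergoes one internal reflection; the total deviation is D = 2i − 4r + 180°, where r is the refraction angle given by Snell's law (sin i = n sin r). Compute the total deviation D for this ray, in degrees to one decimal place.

sin r = sin 50.5° / 1.330 = 0.7716/1.330 = 0.5802; r = 35.46°.
D = 2·50.5° − 4·35.46° + 180° = 101.00° − 141.85° + 180° = 139.15°.

139.2°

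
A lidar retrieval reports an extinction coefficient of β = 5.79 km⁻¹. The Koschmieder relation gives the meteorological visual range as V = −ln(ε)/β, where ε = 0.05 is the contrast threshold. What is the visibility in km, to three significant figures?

V = −ln(0.05) / 5.79 = 2.996 / 5.79 = 0.5174 km.

0.517 km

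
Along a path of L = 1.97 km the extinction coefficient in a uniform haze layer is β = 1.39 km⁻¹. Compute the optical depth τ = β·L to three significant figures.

2.74

τ = β·L = 1.39 × 1.97 = 2.7383.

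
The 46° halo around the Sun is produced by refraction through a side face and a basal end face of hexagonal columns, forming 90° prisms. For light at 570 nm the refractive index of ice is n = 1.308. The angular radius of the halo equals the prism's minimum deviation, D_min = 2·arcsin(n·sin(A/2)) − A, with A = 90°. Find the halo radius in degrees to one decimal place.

n·sin(A/2) = 1.308 × sin 45° = 1.308 × 0.7071 = 0.9249.
D_min = 2·arcsin(0.9249) − 90° = 2 × 67.653° − 90° = 45.305°.

45.3°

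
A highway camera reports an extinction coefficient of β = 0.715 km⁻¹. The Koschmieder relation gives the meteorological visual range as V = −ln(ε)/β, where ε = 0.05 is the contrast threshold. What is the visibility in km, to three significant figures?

4.19 km

V = −ln(0.05) / 0.715 = 2.996 / 0.715 = 4.1898 km.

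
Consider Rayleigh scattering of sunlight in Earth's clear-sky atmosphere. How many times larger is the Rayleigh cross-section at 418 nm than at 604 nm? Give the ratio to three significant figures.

4.36

Rayleigh scattering ∝ λ⁻⁴, so the ratio of coefficients is the inverse fourth power of the wavelength ratio.
σ(418)/σ(604) = (604/418)⁴ = (1.4450)⁴ = 4.36.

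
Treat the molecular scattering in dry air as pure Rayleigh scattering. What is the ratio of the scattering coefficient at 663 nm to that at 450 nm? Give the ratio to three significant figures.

0.212

Rayleigh scattering ∝ λ⁻⁴, so the ratio of coefficients is the inverse fourth power of the wavelength ratio.
σ(663)/σ(450) = (450/663)⁴ = (0.6787)⁴ = 0.2122.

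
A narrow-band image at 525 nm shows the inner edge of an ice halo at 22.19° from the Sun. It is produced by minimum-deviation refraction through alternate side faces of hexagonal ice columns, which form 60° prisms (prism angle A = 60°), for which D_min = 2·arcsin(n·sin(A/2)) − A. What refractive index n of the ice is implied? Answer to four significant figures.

1.315

Rearranging: n = sin((D_min + A)/2) / sin(A/2).
(D_min + A)/2 = (22.19° + 60°)/2 = 41.095°.
n = sin 41.095° / sin 30° = 0.6573 / 0.5000 = 1.3146.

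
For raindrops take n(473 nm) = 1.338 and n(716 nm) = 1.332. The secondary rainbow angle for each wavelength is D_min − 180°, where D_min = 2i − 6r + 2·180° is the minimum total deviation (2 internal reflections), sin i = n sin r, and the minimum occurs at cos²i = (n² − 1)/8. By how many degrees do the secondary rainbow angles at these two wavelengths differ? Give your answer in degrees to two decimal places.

1.56°

At 473 nm (n = 1.338): cos²i = 0.09878 → i = 71.682°, r = 45.195°, D_min = 232.193°, rainbow angle = 52.193°.
At 716 nm (n = 1.332): cos²i = 0.09678 → i = 71.875°, r = 45.520°, D_min = 230.628°, rainbow angle = 50.628°.
Angular width = |52.193° − 50.628°| = 1.564°.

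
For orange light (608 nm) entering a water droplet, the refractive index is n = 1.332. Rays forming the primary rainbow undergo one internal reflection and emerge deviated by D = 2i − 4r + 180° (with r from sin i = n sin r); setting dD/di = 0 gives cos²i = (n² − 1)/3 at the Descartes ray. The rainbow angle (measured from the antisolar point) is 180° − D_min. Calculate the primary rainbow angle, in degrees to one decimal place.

cos²i = (1.77422 − 1)/3 = 0.25807; i = arccos(0.50801) = 59.469°.
sin r = sin 59.469°/1.332 = 0.64666; r = 40.290°.
D_min = 2·59.469° − 4·40.290° + 180° = 137.776°.
Rainbow angle = 180° − D_min = 42.224°.

42.2°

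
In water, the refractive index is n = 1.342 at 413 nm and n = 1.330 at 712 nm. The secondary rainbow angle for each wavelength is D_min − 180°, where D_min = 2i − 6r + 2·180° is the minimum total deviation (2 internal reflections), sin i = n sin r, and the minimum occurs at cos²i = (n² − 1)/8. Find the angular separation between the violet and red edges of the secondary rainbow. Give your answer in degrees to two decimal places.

3.12°

At 413 nm (n = 1.342): cos²i = 0.10012 → i = 71.554°, r = 44.981°, D_min = 233.222°, rainbow angle = 53.222°.
At 712 nm (n = 1.330): cos²i = 0.09611 → i = 71.940°, r = 45.630°, D_min = 230.101°, rainbow angle = 50.101°.
Angular width = |53.222° − 50.101°| = 3.121°.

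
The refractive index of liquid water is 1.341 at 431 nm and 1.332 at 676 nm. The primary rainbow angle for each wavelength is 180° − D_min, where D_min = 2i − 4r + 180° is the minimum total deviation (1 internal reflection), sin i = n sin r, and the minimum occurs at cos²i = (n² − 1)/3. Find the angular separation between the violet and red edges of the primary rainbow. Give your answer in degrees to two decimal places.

1.29°

At 431 nm (n = 1.341): cos²i = 0.26609 → i = 58.946°, r = 39.705°, D_min = 139.071°, rainbow angle = 40.929°.
At 676 nm (n = 1.332): cos²i = 0.25807 → i = 59.469°, r = 40.290°, D_min = 137.776°, rainbow angle = 42.224°.
Angular width = |40.929° − 42.224°| = 1.295°.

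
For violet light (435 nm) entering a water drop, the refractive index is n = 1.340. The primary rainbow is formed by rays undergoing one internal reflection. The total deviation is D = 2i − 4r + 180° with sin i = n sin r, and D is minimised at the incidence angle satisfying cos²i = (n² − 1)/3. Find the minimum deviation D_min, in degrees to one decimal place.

cos²i = (1.79560 − 1)/3 = 0.26520; i = arccos(0.51498) = 59.004°.
sin r = sin 59.004°/1.340 = 0.63971; r = 39.770°.
D_min = 2·59.004° − 4·39.770° + 180° = 138.929°.

138.9°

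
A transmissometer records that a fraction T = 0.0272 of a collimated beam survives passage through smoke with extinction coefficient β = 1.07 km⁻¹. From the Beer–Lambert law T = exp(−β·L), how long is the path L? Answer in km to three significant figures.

3.37 km

Beer–Lambert: T = exp(−βL) ⇒ L = −ln(T)/β = −ln(0.0272)/1.07 = 3.6045/1.07 = 3.369 km.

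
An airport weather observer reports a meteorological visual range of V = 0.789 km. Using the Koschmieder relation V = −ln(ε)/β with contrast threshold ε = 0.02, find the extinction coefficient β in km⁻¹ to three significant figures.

4.96 km⁻¹

β = −ln(0.02) / V = 3.912 / 0.789 = 4.9582 km⁻¹.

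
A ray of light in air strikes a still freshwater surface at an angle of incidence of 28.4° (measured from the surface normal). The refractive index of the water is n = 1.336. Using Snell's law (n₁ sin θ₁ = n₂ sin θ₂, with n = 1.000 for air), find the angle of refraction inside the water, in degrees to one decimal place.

Snell: sin θ_r = sin θ_i / n = sin 28.4° / 1.336 = 0.4756 / 1.336 = 0.3560.
θ_r = arcsin(0.3560) = 20.86°.

20.9°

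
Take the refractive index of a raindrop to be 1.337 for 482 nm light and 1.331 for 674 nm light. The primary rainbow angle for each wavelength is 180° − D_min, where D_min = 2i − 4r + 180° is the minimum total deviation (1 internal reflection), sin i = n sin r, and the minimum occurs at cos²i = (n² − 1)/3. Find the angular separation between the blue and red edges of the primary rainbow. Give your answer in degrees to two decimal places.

At 482 nm (n = 1.337): cos²i = 0.26252 → i = 59.178°, r = 39.964°, D_min = 138.500°, rainbow angle = 41.500°.
At 674 nm (n = 1.331): cos²i = 0.25719 → i = 59.527°, r = 40.356°, D_min = 137.630°, rainbow angle = 42.370°.
Angular width = |41.500° − 42.370°| = 0.870°.

0.87°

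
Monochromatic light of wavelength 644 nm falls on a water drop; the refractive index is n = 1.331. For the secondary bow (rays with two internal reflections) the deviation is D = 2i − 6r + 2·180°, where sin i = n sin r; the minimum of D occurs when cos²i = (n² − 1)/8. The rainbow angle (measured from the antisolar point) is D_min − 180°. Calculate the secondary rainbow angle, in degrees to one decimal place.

50.4°

cos²i = (1.77156 − 1)/8 = 0.09645; i = arccos(0.31056) = 71.907°.
sin r = sin 71.907°/1.331 = 0.71417; r = 45.575°.
D_min = 2·71.907° − 6·45.575° + 360° = 230.365°.
Rainbow angle = D_min − 180° = 50.365°.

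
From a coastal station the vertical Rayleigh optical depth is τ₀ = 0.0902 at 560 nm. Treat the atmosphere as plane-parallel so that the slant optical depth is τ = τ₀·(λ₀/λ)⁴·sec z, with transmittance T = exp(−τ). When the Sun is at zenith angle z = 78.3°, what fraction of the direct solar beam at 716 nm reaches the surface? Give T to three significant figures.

sec 78.3° = 4.9313.
τ = 0.0902 × (560/716)⁴ × 4.9313 = 0.0902 × 0.3742 × 4.9313 = 0.1664.
T = exp(−0.1664) = 0.8467.

0.847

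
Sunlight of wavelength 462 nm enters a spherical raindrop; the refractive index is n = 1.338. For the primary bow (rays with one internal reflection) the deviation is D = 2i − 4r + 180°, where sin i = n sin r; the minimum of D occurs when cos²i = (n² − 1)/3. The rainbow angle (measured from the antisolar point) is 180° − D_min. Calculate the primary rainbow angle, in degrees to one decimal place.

cos²i = (1.79024 − 1)/3 = 0.26341; i = arccos(0.51324) = 59.120°.
sin r = sin 59.120°/1.338 = 0.64144; r = 39.899°.
D_min = 2·59.120° − 4·39.899° + 180° = 138.643°.
Rainbow angle = 180° − D_min = 41.357°.

41.4°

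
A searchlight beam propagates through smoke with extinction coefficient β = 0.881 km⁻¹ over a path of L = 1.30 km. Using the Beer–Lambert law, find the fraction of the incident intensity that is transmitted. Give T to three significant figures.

τ = β·L = 0.881 × 1.30 = 1.1453.
T = exp(−1.1453) = 0.3181.

0.318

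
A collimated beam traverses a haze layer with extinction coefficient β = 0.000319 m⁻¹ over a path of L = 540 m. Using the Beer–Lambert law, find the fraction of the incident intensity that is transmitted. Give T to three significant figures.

τ = β·L = 0.000319 × 540 = 0.1723.
T = exp(−0.1723) = 0.8418.

0.842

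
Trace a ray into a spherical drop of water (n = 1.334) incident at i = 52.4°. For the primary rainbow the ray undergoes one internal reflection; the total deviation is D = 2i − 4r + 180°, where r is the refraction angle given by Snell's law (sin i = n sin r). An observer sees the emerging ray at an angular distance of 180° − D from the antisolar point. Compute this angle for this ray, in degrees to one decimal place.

sin r = sin 52.4° / 1.334 = 0.7923/1.334 = 0.5939; r = 36.44°.
D = 2·52.4° − 4·36.44° + 180° = 104.80° − 145.74° + 180° = 139.06°.
Angle from antisolar point = 180° − D = 40.94°.

40.9°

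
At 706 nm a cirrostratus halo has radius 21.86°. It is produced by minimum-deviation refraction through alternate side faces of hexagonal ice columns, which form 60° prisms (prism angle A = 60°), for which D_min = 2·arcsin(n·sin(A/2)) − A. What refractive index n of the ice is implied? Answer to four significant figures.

1.310

Rearranging: n = sin((D_min + A)/2) / sin(A/2).
(D_min + A)/2 = (21.86° + 60°)/2 = 40.930°.
n = sin 40.930° / sin 30° = 0.6551 / 0.5000 = 1.3103.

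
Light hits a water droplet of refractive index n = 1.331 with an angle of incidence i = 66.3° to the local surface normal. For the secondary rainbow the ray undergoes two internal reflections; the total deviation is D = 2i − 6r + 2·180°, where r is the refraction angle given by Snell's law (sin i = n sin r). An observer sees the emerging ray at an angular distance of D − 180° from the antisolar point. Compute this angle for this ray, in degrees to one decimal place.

sin r = sin 66.3° / 1.331 = 0.9157/1.331 = 0.6880; r = 43.47°.
D = 2·66.3° − 6·43.47° + 2·180° = 132.60° − 260.81° + 360° = 231.79°.
Angle from antisolar point = D − 180° = 51.79°.

51.8°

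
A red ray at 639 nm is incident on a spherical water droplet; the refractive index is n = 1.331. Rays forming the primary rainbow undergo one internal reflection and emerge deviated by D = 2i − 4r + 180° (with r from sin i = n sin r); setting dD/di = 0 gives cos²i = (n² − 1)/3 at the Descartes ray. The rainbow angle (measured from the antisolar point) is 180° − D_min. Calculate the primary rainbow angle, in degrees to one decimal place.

42.4°

cos²i = (1.77156 − 1)/3 = 0.25719; i = arccos(0.50714) = 59.527°.
sin r = sin 59.527°/1.331 = 0.64753; r = 40.356°.
D_min = 2·59.527° − 4·40.356° + 180° = 137.630°.
Rainbow angle = 180° − D_min = 42.370°.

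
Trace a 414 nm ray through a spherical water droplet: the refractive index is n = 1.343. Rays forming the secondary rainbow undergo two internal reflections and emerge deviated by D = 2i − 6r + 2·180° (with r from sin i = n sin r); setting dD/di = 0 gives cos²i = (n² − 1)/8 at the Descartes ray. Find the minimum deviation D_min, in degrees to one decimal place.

233.5°

cos²i = (1.80365 − 1)/8 = 0.10046; i = arccos(0.31695) = 71.522°.
sin r = sin 71.522°/1.343 = 0.70621; r = 44.928°.
D_min = 2·71.522° − 6·44.928° + 360° = 233.478°.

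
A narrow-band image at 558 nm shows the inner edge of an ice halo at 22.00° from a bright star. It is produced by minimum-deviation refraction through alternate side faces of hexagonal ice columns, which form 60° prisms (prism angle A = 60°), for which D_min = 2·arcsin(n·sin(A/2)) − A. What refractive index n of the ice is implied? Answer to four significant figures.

Rearranging: n = sin((D_min + A)/2) / sin(A/2).
(D_min + A)/2 = (22.00° + 60°)/2 = 41.000°.
n = sin 41.000° / sin 30° = 0.6561 / 0.5000 = 1.3121.

1.312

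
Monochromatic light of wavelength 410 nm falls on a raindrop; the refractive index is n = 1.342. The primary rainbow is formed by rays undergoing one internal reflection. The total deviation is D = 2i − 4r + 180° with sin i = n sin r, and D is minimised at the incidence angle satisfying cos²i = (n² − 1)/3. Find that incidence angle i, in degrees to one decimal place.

cos²i = (1.342² − 1)/3 = (1.80096 − 1)/3 = 0.26699.
cos i = 0.51671, so i = 58.888°.

58.9°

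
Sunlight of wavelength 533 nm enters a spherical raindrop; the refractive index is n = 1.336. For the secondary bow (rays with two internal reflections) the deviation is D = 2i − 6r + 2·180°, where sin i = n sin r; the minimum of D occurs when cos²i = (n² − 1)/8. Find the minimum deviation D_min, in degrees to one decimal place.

231.7°

cos²i = (1.78490 − 1)/8 = 0.09811; i = arccos(0.31323) = 71.746°.
sin r = sin 71.746°/1.336 = 0.71084; r = 45.303°.
D_min = 2·71.746° − 6·45.303° + 360° = 231.674°.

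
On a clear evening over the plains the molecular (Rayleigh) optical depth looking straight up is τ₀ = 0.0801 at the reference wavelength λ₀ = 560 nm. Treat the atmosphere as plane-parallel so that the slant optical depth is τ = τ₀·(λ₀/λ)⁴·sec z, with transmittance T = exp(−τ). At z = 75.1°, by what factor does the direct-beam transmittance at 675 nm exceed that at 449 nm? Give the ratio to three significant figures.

Airmass: sec 75.1° = 3.8890.
τ(675 nm) = 0.0801 × (560/675)⁴ × 3.8890 = 0.0801 × 0.4737 × 3.8890 = 0.1476.
τ(449 nm) = 0.0801 × (560/449)⁴ × 3.8890 = 0.0801 × 2.4197 × 3.8890 = 0.7538.
T(675)/T(449) = exp(τ_B − τ_A) = exp(0.6062) = 1.8335.

1.83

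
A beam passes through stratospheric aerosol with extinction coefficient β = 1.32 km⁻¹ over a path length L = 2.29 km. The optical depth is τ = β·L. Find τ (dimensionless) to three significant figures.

τ = β·L = 1.32 × 2.29 = 3.0228.

3.02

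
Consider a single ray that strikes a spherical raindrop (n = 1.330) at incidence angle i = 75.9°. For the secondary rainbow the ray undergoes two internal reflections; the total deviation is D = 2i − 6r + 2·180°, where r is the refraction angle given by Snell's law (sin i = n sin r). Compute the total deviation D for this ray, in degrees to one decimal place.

sin r = sin 75.9° / 1.330 = 0.9699/1.330 = 0.7292; r = 46.82°.
D = 2·75.9° − 6·46.82° + 2·180° = 151.80° − 280.93° + 360° = 230.87°.

230.9°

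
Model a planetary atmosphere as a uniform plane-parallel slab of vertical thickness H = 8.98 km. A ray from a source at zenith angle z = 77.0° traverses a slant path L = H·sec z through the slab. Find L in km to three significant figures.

39.9 km

sec z = 1/cos 77.0° = 4.4454.
L = 8.98 × 4.4454 = 39.920 km.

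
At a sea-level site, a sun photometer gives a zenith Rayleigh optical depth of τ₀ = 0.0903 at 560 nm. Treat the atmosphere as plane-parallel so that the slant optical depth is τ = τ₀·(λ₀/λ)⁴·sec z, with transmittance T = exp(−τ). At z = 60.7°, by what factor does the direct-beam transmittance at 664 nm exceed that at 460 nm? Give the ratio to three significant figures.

Airmass: sec 60.7° = 2.0434.
τ(664 nm) = 0.0903 × (560/664)⁴ × 2.0434 = 0.0903 × 0.5059 × 2.0434 = 0.0934.
τ(460 nm) = 0.0903 × (560/460)⁴ × 2.0434 = 0.0903 × 2.1964 × 2.0434 = 0.4053.
T(664)/T(460) = exp(τ_B − τ_A) = exp(0.3119) = 1.3661.

1.37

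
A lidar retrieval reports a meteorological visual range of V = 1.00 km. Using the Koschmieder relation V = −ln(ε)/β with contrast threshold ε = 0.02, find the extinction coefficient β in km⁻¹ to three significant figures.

3.91 km⁻¹

β = −ln(0.02) / V = 3.912 / 1.00 = 3.9120 km⁻¹.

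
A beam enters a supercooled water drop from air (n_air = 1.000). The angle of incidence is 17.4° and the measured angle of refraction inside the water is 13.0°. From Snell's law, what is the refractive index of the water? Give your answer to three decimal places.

1.329

n = sin θ_i / sin θ_r = sin 17.4° / sin 13.0° = 0.2990 / 0.2250 = 1.3294.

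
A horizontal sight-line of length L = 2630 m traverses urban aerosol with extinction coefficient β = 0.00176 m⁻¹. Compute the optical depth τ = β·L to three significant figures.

4.63

τ = β·L = 0.00176 × 2630 = 4.6288.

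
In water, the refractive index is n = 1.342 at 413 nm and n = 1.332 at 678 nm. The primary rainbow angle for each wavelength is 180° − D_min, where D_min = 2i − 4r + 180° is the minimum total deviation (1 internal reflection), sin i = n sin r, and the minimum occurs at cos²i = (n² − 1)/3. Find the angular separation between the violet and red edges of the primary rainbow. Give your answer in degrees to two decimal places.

1.44°

At 413 nm (n = 1.342): cos²i = 0.26699 → i = 58.888°, r = 39.641°, D_min = 139.213°, rainbow angle = 40.787°.
At 678 nm (n = 1.332): cos²i = 0.25807 → i = 59.469°, r = 40.290°, D_min = 137.776°, rainbow angle = 42.224°.
Angular width = |40.787° − 42.224°| = 1.437°.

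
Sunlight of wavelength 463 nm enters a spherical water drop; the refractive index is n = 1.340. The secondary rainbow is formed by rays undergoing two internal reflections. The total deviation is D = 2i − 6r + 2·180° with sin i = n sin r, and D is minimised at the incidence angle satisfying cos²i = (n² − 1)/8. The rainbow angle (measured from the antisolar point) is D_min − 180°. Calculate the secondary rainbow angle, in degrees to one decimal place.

52.7°

cos²i = (1.79560 − 1)/8 = 0.09945; i = arccos(0.31536) = 71.618°.
sin r = sin 71.618°/1.340 = 0.70819; r = 45.088°.
D_min = 2·71.618° − 6·45.088° + 360° = 232.709°.
Rainbow angle = D_min − 180° = 52.709°.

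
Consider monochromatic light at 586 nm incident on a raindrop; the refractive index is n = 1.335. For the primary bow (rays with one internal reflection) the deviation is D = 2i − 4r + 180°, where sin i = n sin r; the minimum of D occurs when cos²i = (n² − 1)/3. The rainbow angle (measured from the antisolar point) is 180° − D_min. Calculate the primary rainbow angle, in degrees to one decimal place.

41.8°

cos²i = (1.78222 − 1)/3 = 0.26074; i = arccos(0.51063) = 59.294°.
sin r = sin 59.294°/1.335 = 0.64405; r = 40.094°.
D_min = 2·59.294° − 4·40.094° + 180° = 138.212°.
Rainbow angle = 180° − D_min = 41.788°.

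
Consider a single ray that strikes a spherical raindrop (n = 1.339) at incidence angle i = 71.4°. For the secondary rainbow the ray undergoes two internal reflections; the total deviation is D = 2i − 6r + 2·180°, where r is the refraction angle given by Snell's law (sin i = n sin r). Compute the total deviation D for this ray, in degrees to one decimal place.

sin r = sin 71.4° / 1.339 = 0.9478/1.339 = 0.7078; r = 45.06°.
D = 2·71.4° − 6·45.06° + 2·180° = 142.80° − 270.35° + 360° = 232.45°.

232.5°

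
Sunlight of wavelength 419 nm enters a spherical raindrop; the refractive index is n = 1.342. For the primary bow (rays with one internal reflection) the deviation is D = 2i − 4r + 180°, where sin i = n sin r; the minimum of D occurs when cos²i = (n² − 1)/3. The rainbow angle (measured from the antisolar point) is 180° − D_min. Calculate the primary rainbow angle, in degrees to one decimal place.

cos²i = (1.80096 − 1)/3 = 0.26699; i = arccos(0.51671) = 58.888°.
sin r = sin 58.888°/1.342 = 0.63797; r = 39.641°.
D_min = 2·58.888° − 4·39.641° + 180° = 139.213°.
Rainbow angle = 180° − D_min = 40.787°.

40.8°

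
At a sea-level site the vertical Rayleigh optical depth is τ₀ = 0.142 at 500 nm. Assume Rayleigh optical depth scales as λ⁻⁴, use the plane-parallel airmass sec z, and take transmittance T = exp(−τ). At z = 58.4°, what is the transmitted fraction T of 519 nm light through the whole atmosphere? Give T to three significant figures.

sec 58.4° = 1.9084.
τ = 0.142 × (500/519)⁴ × 1.9084 = 0.142 × 0.8614 × 1.9084 = 0.2334.
T = exp(−0.2334) = 0.7918.

0.792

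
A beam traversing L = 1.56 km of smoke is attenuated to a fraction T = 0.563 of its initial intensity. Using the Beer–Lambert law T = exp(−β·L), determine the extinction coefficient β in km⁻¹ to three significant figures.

0.368 km⁻¹

Beer–Lambert: T = exp(−βL) ⇒ β = −ln(T)/L = −ln(0.563)/1.56 = 0.5745/1.56 = 0.3683 km⁻¹.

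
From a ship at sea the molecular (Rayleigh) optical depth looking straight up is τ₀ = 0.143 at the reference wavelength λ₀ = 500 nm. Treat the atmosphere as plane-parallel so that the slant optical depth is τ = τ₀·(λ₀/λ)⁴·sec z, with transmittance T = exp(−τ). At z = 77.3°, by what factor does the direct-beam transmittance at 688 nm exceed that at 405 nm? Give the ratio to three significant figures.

3.78

Airmass: sec 77.3° = 4.5486.
τ(688 nm) = 0.143 × (500/688)⁴ × 4.5486 = 0.143 × 0.2789 × 4.5486 = 0.1814.
τ(405 nm) = 0.143 × (500/405)⁴ × 4.5486 = 0.143 × 2.3231 × 4.5486 = 1.5110.
T(688)/T(405) = exp(τ_B − τ_A) = exp(1.3296) = 3.7795.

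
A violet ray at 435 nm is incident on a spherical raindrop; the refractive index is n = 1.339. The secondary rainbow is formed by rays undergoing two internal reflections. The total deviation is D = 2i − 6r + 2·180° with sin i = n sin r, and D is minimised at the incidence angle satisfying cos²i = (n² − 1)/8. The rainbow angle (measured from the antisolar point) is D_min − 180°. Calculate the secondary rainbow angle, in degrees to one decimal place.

cos²i = (1.79292 − 1)/8 = 0.09912; i = arccos(0.31483) = 71.650°.
sin r = sin 71.650°/1.339 = 0.70885; r = 45.141°.
D_min = 2·71.650° − 6·45.141° + 360° = 232.451°.
Rainbow angle = D_min − 180° = 52.451°.

52.5°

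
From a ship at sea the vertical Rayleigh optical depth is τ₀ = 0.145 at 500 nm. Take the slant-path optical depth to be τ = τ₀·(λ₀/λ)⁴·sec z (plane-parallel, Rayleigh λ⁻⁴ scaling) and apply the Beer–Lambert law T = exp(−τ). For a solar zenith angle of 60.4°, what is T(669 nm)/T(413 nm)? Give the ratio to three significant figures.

Airmass: sec 60.4° = 2.0245.
τ(669 nm) = 0.145 × (500/669)⁴ × 2.0245 = 0.145 × 0.3120 × 2.0245 = 0.0916.
τ(413 nm) = 0.145 × (500/413)⁴ × 2.0245 = 0.145 × 2.1482 × 2.0245 = 0.6306.
T(669)/T(413) = exp(τ_B − τ_A) = exp(0.5390) = 1.7143.

1.71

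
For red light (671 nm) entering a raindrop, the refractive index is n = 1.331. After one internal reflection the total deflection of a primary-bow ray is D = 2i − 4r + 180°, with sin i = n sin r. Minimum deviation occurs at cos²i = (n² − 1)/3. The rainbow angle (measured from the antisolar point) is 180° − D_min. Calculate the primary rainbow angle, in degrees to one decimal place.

42.4°

cos²i = (1.77156 − 1)/3 = 0.25719; i = arccos(0.50714) = 59.527°.
sin r = sin 59.527°/1.331 = 0.64753; r = 40.356°.
D_min = 2·59.527° − 4·40.356° + 180° = 137.630°.
Rainbow angle = 180° − D_min = 42.370°.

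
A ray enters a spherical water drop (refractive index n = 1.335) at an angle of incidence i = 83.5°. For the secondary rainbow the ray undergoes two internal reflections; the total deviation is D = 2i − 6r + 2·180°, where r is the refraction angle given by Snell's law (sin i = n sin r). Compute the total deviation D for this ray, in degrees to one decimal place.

sin r = sin 83.5° / 1.335 = 0.9936/1.335 = 0.7442; r = 48.09°.
D = 2·83.5° − 6·48.09° + 2·180° = 167.00° − 288.57° + 360° = 238.43°.

238.4°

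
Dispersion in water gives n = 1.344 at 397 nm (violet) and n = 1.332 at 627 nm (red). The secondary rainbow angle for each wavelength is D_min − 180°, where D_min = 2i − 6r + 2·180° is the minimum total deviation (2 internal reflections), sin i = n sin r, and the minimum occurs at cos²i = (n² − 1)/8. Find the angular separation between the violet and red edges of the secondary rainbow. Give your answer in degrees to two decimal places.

3.10°

At 397 nm (n = 1.344): cos²i = 0.10079 → i = 71.490°, r = 44.874°, D_min = 233.733°, rainbow angle = 53.733°.
At 627 nm (n = 1.332): cos²i = 0.09678 → i = 71.875°, r = 45.520°, D_min = 230.628°, rainbow angle = 50.628°.
Angular width = |53.733° − 50.628°| = 3.104°.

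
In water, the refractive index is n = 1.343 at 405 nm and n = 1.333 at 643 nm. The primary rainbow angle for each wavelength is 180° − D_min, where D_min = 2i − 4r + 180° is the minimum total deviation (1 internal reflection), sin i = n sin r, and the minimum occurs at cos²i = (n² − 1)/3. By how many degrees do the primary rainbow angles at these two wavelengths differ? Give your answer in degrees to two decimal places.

1.43°

At 405 nm (n = 1.343): cos²i = 0.26788 → i = 58.830°, r = 39.577°, D_min = 139.354°, rainbow angle = 40.646°.
At 643 nm (n = 1.333): cos²i = 0.25896 → i = 59.410°, r = 40.225°, D_min = 137.922°, rainbow angle = 42.078°.
Angular width = |40.646° − 42.078°| = 1.432°.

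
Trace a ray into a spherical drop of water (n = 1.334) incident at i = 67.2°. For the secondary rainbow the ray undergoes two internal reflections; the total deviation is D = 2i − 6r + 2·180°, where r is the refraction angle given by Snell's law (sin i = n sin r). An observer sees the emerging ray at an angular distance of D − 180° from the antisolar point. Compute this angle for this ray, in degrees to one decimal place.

sin r = sin 67.2° / 1.334 = 0.9219/1.334 = 0.6911; r = 43.71°.
D = 2·67.2° − 6·43.71° + 2·180° = 134.40° − 262.28° + 360° = 232.12°.
Angle from antisolar point = D − 180° = 52.12°.

52.1°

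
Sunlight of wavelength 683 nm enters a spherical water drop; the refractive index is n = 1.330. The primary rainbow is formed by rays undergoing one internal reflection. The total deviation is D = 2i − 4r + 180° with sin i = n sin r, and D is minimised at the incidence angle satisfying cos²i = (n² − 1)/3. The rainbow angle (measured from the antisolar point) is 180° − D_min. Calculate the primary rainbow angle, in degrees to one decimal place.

cos²i = (1.76890 − 1)/3 = 0.25630; i = arccos(0.50626) = 59.585°.
sin r = sin 59.585°/1.330 = 0.64841; r = 40.422°.
D_min = 2·59.585° − 4·40.422° + 180° = 137.484°.
Rainbow angle = 180° − D_min = 42.516°.

42.5°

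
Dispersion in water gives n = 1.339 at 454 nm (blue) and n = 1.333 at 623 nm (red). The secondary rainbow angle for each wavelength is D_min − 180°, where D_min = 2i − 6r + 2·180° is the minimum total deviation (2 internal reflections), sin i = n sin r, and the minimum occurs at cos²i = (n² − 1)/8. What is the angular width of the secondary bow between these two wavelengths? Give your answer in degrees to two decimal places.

1.56°

At 454 nm (n = 1.339): cos²i = 0.09912 → i = 71.650°, r = 45.141°, D_min = 232.451°, rainbow angle = 52.451°.
At 623 nm (n = 1.333): cos²i = 0.09711 → i = 71.843°, r = 45.466°, D_min = 230.891°, rainbow angle = 50.891°.
Angular width = |52.451° − 50.891°| = 1.560°.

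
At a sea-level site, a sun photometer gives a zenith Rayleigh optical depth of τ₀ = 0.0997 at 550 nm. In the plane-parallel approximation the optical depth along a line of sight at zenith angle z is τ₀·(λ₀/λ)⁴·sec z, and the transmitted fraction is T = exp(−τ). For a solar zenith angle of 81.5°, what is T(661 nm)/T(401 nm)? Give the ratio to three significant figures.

Airmass: sec 81.5° = 6.7655.
τ(661 nm) = 0.0997 × (550/661)⁴ × 6.7655 = 0.0997 × 0.4793 × 6.7655 = 0.3233.
τ(401 nm) = 0.0997 × (550/401)⁴ × 6.7655 = 0.0997 × 3.5389 × 6.7655 = 2.3871.
T(661)/T(401) = exp(τ_B − τ_A) = exp(2.0638) = 7.8755.

7.88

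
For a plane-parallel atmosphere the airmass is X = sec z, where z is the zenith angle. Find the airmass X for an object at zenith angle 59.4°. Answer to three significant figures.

X = sec z = 1/cos 59.4° = 1/0.5090 = 1.9645.

1.96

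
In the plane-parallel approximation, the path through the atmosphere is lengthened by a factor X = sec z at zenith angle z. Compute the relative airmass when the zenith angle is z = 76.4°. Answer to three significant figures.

4.25

X = sec z = 1/cos 76.4° = 1/0.2351 = 4.2527.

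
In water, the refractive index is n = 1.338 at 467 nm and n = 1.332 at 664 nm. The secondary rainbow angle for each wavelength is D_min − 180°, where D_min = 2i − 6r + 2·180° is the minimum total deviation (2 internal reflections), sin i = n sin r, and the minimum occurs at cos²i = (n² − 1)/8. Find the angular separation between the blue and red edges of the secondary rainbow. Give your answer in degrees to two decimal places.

1.56°

At 467 nm (n = 1.338): cos²i = 0.09878 → i = 71.682°, r = 45.195°, D_min = 232.193°, rainbow angle = 52.193°.
At 664 nm (n = 1.332): cos²i = 0.09678 → i = 71.875°, r = 45.520°, D_min = 230.628°, rainbow angle = 50.628°.
Angular width = |52.193° − 50.628°| = 1.564°.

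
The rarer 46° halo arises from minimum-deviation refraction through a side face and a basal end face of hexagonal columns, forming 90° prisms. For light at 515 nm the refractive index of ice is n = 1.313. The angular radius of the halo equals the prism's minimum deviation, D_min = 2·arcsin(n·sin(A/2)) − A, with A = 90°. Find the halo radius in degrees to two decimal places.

n·sin(A/2) = 1.313 × sin 45° = 1.313 × 0.7071 = 0.9284.
D_min = 2·arcsin(0.9284) − 90° = 2 × 68.192° − 90° = 46.383°.

46.38°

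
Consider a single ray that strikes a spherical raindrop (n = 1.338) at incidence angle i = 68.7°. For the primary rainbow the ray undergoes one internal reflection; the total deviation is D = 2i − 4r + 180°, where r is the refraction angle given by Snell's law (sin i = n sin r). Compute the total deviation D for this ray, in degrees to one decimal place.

140.9°

sin r = sin 68.7° / 1.338 = 0.9317/1.338 = 0.6963; r = 44.13°.
D = 2·68.7° − 4·44.13° + 180° = 137.40° − 176.53° + 180° = 140.87°.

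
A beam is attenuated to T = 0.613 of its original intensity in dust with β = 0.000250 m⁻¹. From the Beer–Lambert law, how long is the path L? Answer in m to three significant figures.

1960 m

Beer–Lambert: T = exp(−βL) ⇒ L = −ln(T)/β = −ln(0.613)/0.000250 = 0.4894/0.000250 = 1958 m.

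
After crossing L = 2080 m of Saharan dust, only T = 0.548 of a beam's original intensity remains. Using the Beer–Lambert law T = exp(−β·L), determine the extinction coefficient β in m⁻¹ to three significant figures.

Beer–Lambert: T = exp(−βL) ⇒ β = −ln(T)/L = −ln(0.548)/2080 = 0.6015/2080 = 0.0002892 m⁻¹.

0.000289 m⁻¹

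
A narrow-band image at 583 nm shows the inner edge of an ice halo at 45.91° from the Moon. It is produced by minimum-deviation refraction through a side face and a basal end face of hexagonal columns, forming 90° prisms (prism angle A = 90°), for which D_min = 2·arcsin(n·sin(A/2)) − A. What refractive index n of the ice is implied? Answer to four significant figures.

1.311

Rearranging: n = sin((D_min + A)/2) / sin(A/2).
(D_min + A)/2 = (45.91° + 90°)/2 = 67.955°.
n = sin 67.955° / sin 45° = 0.9269 / 0.7071 = 1.3108.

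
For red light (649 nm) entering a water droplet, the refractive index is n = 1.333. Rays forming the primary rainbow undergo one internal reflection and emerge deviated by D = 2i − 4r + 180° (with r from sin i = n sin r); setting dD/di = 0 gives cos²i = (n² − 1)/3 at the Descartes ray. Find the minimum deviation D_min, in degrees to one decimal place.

cos²i = (1.77689 − 1)/3 = 0.25896; i = arccos(0.50888) = 59.410°.
sin r = sin 59.410°/1.333 = 0.64579; r = 40.225°.
D_min = 2·59.410° − 4·40.225° + 180° = 137.922°.

137.9°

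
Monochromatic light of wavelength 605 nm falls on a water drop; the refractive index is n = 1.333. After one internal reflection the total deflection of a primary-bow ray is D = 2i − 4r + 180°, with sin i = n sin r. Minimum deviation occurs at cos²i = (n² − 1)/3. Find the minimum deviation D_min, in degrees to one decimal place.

137.9°

cos²i = (1.77689 − 1)/3 = 0.25896; i = arccos(0.50888) = 59.410°.
sin r = sin 59.410°/1.333 = 0.64579; r = 40.225°.
D_min = 2·59.410° − 4·40.225° + 180° = 137.922°.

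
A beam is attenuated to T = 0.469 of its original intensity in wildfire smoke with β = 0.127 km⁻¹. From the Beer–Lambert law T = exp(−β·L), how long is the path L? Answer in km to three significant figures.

5.96 km

Beer–Lambert: T = exp(−βL) ⇒ L = −ln(T)/β = −ln(0.469)/0.127 = 0.7572/0.127 = 5.962 km.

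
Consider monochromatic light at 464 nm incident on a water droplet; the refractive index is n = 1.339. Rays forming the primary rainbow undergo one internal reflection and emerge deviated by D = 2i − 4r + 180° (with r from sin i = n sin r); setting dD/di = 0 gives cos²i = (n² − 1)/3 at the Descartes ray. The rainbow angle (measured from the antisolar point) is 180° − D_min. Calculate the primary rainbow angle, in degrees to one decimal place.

41.2°

cos²i = (1.79292 − 1)/3 = 0.26431; i = arccos(0.51411) = 59.062°.
sin r = sin 59.062°/1.339 = 0.64057; r = 39.834°.
D_min = 2·59.062° − 4·39.834° + 180° = 138.786°.
Rainbow angle = 180° − D_min = 41.214°.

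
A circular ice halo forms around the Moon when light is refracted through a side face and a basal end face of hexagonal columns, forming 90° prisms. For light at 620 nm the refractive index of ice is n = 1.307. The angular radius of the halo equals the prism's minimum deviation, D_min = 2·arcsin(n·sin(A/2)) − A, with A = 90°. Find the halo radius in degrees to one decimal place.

45.1°

n·sin(A/2) = 1.307 × sin 45° = 1.307 × 0.7071 = 0.9242.
D_min = 2·arcsin(0.9242) − 90° = 2 × 67.546° − 90° = 45.093°.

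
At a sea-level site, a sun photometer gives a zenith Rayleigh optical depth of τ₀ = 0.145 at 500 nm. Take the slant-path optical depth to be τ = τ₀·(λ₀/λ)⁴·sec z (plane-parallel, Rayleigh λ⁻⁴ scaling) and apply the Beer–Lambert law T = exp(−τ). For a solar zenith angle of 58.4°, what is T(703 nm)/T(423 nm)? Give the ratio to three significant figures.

Airmass: sec 58.4° = 1.9084.
τ(703 nm) = 0.145 × (500/703)⁴ × 1.9084 = 0.145 × 0.2559 × 1.9084 = 0.0708.
τ(423 nm) = 0.145 × (500/423)⁴ × 1.9084 = 0.145 × 1.9522 × 1.9084 = 0.5402.
T(703)/T(423) = exp(τ_B − τ_A) = exp(0.4694) = 1.5990.

1.60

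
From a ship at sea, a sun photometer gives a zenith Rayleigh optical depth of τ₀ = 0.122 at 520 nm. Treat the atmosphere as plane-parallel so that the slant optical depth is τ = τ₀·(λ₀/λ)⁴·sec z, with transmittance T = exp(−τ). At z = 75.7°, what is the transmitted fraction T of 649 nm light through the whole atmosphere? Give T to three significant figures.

0.816

sec 75.7° = 4.0486.
τ = 0.122 × (520/649)⁴ × 4.0486 = 0.122 × 0.4121 × 4.0486 = 0.2036.
T = exp(−0.2036) = 0.8158.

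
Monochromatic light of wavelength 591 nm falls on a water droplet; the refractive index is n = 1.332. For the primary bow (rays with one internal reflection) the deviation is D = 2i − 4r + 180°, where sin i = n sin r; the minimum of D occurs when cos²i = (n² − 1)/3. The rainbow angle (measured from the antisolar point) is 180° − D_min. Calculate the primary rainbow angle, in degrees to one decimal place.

42.2°

cos²i = (1.77422 − 1)/3 = 0.25807; i = arccos(0.50801) = 59.469°.
sin r = sin 59.469°/1.332 = 0.64666; r = 40.290°.
D_min = 2·59.469° − 4·40.290° + 180° = 137.776°.
Rainbow angle = 180° − D_min = 42.224°.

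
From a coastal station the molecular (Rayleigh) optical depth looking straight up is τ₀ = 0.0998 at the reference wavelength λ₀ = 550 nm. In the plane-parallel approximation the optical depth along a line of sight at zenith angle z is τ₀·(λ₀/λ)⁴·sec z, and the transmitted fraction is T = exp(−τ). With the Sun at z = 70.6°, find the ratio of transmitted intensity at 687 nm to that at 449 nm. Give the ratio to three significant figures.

1.74

Airmass: sec 70.6° = 3.0106.
τ(687 nm) = 0.0998 × (550/687)⁴ × 3.0106 = 0.0998 × 0.4108 × 3.0106 = 0.1234.
τ(449 nm) = 0.0998 × (550/449)⁴ × 3.0106 = 0.0998 × 2.2515 × 3.0106 = 0.6765.
T(687)/T(449) = exp(τ_B − τ_A) = exp(0.5530) = 1.7385.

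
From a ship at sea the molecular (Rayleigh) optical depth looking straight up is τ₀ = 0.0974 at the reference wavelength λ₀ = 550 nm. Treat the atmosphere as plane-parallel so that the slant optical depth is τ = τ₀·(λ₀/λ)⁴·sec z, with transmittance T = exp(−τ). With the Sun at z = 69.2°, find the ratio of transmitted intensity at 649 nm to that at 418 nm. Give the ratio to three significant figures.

Airmass: sec 69.2° = 2.8161.
τ(649 nm) = 0.0974 × (550/649)⁴ × 2.8161 = 0.0974 × 0.5158 × 2.8161 = 0.1415.
τ(418 nm) = 0.0974 × (550/418)⁴ × 2.8161 = 0.0974 × 2.9974 × 2.8161 = 0.8221.
T(649)/T(418) = exp(τ_B − τ_A) = exp(0.6807) = 1.9752.

1.98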